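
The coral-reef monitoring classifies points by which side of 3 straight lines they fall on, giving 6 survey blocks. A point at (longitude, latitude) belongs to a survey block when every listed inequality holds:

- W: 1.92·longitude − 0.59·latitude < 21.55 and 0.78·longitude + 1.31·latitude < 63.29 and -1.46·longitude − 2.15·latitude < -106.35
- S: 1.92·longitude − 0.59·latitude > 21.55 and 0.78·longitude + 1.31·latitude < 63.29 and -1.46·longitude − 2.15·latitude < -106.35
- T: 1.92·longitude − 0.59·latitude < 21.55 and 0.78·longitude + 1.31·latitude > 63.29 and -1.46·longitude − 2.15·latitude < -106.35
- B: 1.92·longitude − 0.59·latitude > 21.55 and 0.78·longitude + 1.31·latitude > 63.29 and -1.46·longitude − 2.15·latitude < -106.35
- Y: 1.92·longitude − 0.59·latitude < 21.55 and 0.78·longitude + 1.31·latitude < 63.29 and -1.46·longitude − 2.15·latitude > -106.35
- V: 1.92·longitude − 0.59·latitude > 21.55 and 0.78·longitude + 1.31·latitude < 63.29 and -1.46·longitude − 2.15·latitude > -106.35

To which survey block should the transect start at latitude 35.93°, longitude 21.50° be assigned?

1.92·21.50 − 0.59·35.93 = 20.081, which is < 21.55
0.78·21.50 + 1.31·35.93 = 63.838, which is > 63.29
-1.46·21.50 − 2.15·35.93 = -108.639, which is < -106.35
This sign pattern matches T.

T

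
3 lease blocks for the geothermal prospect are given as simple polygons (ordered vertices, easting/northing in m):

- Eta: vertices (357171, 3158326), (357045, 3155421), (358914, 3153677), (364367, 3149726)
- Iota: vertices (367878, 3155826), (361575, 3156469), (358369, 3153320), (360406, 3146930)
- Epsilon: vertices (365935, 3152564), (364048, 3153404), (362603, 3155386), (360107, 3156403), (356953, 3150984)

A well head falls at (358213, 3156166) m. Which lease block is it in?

Eta

Cast a ray rightward from (358213, 3156166). For each polygon, the edges (by vertex number in listed order) whose endpoints lie on opposite sides of northing = 3156166, where each meets that height, and whether that is right or left of the point:
Eta: 1–2 at easting≈357077.3 (left), 4–1 at easting≈358978.4 (right) → 1 crossing.
Iota: 1–2 at easting≈364545.2 (right), 2–3 at easting≈361266.5 (right) → 2 crossings.
Epsilon: 3–4 at easting≈360688.7 (right), 4–5 at easting≈359969.1 (right) → 2 crossings.
Only Eta has an odd count, so the point is inside Eta.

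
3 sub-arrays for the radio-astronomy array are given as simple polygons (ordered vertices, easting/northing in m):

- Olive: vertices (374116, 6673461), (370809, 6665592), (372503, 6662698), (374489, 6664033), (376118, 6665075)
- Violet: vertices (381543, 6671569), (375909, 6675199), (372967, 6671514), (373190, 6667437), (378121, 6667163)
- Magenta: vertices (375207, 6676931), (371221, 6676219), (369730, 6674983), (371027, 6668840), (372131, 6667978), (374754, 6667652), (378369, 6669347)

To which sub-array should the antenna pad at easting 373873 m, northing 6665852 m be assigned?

Cast a ray rightward from (373873, 6665852). For each polygon, the edges (by vertex number in listed order) whose endpoints lie on opposite sides of northing = 6665852, where each meets that height, and whether that is right or left of the point:
Olive: 1–2 at easting≈370918.3 (left), 5–1 at easting≈375932.5 (right) → 1 crossing.
Violet: no edge straddles that height → 0 crossings.
Magenta: no edge straddles that height → 0 crossings.
Only Olive has an odd count, so the point is inside Olive.

Olive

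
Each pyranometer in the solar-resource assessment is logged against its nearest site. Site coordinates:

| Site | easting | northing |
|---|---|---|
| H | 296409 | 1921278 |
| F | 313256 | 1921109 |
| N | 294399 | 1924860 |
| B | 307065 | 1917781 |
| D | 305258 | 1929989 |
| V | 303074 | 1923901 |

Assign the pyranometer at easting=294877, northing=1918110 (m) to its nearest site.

H

Squared distances to each site:
H: 12383248.000; F: 346781642.000; N: 45790984.000; B: 148655585.000; D: 248875802.000; V: 100726490.000.
Minimum at H.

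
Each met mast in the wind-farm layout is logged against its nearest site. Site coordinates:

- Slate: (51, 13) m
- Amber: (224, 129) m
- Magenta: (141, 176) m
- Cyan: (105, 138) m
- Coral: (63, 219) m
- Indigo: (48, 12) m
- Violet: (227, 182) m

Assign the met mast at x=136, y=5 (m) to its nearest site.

Slate

Squared distances to each site:
Slate: 7289.000; Amber: 23120.000; Magenta: 29266.000; Cyan: 18650.000; Coral: 51125.000; Indigo: 7793.000; Violet: 39610.000.
Minimum at Slate.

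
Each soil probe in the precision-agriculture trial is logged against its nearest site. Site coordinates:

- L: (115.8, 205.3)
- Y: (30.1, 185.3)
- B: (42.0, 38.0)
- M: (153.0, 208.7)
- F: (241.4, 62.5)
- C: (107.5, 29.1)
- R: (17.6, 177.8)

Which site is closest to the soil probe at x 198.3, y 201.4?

Squared distances to each site:
L: 6821.460; Y: 28550.450; B: 51129.250; M: 2105.380; F: 21150.820; C: 37931.930; R: 33209.450.
Minimum at M.

M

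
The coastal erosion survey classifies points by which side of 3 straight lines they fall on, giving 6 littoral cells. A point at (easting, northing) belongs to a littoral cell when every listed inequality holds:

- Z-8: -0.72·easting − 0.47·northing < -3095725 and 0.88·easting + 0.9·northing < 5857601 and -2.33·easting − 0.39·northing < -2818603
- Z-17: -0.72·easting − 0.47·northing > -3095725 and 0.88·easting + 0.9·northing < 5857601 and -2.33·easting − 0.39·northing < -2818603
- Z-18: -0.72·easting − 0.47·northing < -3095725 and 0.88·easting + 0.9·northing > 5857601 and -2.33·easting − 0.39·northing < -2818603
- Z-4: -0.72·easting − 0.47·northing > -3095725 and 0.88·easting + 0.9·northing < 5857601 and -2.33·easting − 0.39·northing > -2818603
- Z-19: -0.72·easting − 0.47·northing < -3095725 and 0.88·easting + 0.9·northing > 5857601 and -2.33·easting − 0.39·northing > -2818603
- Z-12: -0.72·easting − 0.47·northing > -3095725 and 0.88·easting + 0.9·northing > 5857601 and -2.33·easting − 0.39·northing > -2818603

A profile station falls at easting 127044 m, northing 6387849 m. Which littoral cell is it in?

Z-12

-0.72·127044 − 0.47·6387849 = -3093760.710, which is > -3095725
0.88·127044 + 0.9·6387849 = 5860862.820, which is > 5857601
-2.33·127044 − 0.39·6387849 = -2787273.630, which is > -2818603
This sign pattern matches Z-12.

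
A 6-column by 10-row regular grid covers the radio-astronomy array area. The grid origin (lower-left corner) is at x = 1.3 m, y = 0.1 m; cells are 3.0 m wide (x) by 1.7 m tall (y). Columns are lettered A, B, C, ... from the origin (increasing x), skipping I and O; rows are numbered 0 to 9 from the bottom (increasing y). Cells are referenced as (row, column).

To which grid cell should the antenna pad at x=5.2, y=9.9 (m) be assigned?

Column index: ⌊(5.2 − 1.3) / 3.0⌋ = ⌊1.300⌋ = 1 → column B
Row offset from origin: ⌊(9.9 − 0.1) / 1.7⌋ = ⌊5.765⌋ = 5 → row 5

(5, B)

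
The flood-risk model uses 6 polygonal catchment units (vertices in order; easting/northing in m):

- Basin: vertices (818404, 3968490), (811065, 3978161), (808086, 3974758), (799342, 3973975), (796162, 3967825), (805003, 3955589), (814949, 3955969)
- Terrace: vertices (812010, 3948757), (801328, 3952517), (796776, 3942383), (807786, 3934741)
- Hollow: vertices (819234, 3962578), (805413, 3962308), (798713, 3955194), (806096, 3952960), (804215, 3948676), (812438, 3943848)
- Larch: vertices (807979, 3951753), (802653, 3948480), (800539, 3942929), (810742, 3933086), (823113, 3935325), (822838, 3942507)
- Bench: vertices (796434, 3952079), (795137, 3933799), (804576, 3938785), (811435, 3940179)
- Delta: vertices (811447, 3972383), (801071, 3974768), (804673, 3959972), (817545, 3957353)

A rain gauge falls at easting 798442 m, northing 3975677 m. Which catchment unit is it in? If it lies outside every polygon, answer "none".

none

Cast a ray rightward from (798442, 3975677). For each polygon, the edges (by vertex number in listed order) whose endpoints lie on opposite sides of northing = 3975677, where each meets that height, and whether that is right or left of the point:
Basin: 1–2 at easting≈812950.0 (right), 2–3 at easting≈808890.5 (right) → 2 crossings.
Terrace: no edge straddles that height → 0 crossings.
Hollow: no edge straddles that height → 0 crossings.
Larch: no edge straddles that height → 0 crossings.
Bench: no edge straddles that height → 0 crossings.
Delta: no edge straddles that height → 0 crossings.
All counts are even, so the point lies outside every listed polygon.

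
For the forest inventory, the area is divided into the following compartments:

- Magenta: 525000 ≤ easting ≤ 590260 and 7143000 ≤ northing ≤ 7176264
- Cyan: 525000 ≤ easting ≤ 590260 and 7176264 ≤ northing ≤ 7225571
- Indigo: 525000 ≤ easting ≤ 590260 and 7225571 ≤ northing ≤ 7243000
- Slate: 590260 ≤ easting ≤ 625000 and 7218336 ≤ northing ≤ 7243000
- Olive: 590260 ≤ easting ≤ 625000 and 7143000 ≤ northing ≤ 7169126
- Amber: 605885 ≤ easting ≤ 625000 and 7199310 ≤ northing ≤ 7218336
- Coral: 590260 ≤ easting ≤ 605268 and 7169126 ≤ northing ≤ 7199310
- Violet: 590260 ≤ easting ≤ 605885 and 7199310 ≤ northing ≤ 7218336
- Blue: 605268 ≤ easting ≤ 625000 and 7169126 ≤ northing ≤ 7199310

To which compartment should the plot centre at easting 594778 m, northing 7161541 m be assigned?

The point has easting = 594778 and northing = 7161541.
Only Olive satisfies 590260 ≤ easting ≤ 625000 and 7143000 ≤ northing ≤ 7169126.

Olive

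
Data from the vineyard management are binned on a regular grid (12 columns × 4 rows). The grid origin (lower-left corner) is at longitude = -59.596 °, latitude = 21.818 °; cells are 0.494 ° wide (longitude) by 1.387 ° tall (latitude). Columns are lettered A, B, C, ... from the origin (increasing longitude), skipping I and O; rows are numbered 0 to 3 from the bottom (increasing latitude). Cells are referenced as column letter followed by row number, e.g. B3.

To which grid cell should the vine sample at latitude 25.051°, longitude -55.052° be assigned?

Column index: ⌊(-55.052 − -59.596) / 0.494⌋ = ⌊9.198⌋ = 9 → column K
Row offset from origin: ⌊(25.051 − 21.818) / 1.387⌋ = ⌊2.331⌋ = 2 → row 2

K2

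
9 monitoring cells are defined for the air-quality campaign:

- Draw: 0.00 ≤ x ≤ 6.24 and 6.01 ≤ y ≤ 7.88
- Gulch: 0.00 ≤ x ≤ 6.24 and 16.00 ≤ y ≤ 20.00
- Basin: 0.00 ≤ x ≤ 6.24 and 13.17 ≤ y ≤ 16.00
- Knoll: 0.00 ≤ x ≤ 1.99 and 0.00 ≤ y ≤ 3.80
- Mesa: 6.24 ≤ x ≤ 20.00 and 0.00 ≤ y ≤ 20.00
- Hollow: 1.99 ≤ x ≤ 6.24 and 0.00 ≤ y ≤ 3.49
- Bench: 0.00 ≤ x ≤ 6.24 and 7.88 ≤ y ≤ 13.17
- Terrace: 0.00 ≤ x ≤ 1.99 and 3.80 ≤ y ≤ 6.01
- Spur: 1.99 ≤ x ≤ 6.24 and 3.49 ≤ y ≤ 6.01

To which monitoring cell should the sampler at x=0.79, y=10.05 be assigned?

The point has x = 0.79 and y = 10.05.
Only Bench satisfies 0.00 ≤ x ≤ 6.24 and 7.88 ≤ y ≤ 13.17.

Bench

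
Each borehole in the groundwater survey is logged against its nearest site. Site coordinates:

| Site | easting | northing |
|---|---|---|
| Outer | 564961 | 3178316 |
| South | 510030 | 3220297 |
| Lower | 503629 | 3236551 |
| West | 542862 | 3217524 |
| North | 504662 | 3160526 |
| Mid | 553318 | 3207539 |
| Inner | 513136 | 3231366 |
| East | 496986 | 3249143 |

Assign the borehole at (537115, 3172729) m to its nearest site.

Outer

Squared distances to each site:
Outer: 806614285.000; South: 2996311849.000; Lower: 5194559880.000; West: 2039620034.000; North: 1202110418.000; Mid: 1474273309.000; Inner: 4013290210.000; East: 7449436037.000.
Minimum at Outer.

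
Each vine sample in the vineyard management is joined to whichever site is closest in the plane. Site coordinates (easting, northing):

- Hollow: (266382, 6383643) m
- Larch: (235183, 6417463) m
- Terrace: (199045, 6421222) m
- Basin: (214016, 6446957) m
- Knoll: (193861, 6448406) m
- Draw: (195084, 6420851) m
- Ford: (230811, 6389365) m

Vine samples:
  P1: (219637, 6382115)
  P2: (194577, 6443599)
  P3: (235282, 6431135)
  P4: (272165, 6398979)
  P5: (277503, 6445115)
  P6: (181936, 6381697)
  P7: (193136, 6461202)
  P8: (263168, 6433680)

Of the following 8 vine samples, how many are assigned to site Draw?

1

P1 → Ford
P2 → Knoll
P3 → Larch
P4 → Hollow
P5 → Larch
P6 → Draw
P7 → Knoll
P8 → Larch
1 of the 8 goes to Draw.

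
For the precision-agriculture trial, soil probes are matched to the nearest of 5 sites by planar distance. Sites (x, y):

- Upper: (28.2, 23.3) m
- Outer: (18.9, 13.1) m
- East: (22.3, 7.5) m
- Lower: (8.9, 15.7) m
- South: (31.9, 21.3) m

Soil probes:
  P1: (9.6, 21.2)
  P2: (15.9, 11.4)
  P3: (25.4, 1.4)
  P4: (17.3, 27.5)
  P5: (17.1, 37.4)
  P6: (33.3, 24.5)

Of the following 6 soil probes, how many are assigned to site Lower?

P1 → Lower
P2 → Outer
P3 → East
P4 → Upper
P5 → Upper
P6 → South
1 of the 6 goes to Lower.

1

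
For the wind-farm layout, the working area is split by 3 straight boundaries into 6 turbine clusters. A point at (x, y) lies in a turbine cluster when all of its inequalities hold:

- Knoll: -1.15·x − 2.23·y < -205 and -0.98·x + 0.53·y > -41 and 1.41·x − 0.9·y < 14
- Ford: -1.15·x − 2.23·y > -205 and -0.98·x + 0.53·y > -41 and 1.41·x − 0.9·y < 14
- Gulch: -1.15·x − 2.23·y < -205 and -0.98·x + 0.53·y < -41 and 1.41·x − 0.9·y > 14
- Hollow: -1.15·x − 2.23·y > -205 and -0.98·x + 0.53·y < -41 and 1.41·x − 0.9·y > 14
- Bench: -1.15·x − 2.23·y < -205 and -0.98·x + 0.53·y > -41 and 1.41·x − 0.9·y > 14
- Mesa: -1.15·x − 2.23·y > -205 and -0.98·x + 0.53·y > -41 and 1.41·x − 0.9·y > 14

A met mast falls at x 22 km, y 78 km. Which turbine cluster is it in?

Ford

-1.15·22 − 2.23·78 = -199.240, which is > -205
-0.98·22 + 0.53·78 = 19.780, which is > -41
1.41·22 − 0.9·78 = -39.180, which is < 14
This sign pattern matches Ford.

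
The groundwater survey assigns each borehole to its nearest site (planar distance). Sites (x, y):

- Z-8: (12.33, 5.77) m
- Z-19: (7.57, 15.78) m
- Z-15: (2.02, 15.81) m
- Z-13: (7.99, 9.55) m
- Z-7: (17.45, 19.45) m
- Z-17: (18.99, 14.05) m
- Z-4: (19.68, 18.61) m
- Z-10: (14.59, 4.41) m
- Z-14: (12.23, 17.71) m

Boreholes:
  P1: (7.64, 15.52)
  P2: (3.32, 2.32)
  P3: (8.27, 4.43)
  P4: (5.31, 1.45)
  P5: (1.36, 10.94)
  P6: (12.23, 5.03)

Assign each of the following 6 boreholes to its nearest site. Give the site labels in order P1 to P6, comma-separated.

Z-19, Z-13, Z-8, Z-8, Z-15, Z-8

P1 → Z-19 (d²=0.07)
P2 → Z-13 (d²=74.08)
P3 → Z-8 (d²=18.28)
P4 → Z-8 (d²=67.94)
P5 → Z-15 (d²=24.15)
P6 → Z-8 (d²=0.56)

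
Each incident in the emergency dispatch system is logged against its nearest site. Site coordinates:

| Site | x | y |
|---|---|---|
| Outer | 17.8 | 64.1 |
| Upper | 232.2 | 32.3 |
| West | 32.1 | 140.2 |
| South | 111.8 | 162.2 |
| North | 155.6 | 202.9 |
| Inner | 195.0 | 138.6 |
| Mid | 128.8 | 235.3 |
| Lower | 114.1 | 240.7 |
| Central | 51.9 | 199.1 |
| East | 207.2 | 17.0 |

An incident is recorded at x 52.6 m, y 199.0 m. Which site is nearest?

Central

Squared distances to each site:
Outer: 19409.050; Upper: 60045.050; West: 3877.690; South: 4858.880; North: 10624.210; Inner: 23925.920; Mid: 7124.130; Lower: 5521.140; Central: 0.500; East: 57025.160.
Minimum at Central.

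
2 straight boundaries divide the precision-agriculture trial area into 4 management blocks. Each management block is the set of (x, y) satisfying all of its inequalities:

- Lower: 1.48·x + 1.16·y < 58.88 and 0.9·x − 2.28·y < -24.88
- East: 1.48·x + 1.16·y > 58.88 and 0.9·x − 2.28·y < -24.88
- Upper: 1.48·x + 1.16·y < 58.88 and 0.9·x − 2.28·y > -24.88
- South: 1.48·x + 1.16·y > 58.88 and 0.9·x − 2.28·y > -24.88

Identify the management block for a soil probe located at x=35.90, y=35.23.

East

1.48·35.90 + 1.16·35.23 = 93.999, which is > 58.88
0.9·35.90 − 2.28·35.23 = -48.014, which is < -24.88
This sign pattern matches East.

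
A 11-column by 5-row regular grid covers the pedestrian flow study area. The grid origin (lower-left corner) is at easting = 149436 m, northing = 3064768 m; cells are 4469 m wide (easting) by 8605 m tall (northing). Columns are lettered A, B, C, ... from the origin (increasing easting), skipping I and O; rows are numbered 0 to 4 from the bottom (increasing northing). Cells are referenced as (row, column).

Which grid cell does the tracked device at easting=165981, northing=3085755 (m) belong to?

Column index: ⌊(165981 − 149436) / 4469⌋ = ⌊3.702⌋ = 3 → column D
Row offset from origin: ⌊(3085755 − 3064768) / 8605⌋ = ⌊2.439⌋ = 2 → row 2

(2, D)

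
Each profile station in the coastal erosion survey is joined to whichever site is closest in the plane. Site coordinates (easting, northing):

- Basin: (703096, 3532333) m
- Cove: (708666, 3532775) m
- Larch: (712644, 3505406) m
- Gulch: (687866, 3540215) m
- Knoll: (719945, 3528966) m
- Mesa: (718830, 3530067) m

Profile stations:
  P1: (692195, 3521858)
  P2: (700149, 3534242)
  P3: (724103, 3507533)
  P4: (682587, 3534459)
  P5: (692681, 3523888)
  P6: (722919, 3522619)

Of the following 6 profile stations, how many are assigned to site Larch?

P1 → Basin
P2 → Basin
P3 → Larch
P4 → Gulch
P5 → Basin
P6 → Knoll
1 of the 6 goes to Larch.

1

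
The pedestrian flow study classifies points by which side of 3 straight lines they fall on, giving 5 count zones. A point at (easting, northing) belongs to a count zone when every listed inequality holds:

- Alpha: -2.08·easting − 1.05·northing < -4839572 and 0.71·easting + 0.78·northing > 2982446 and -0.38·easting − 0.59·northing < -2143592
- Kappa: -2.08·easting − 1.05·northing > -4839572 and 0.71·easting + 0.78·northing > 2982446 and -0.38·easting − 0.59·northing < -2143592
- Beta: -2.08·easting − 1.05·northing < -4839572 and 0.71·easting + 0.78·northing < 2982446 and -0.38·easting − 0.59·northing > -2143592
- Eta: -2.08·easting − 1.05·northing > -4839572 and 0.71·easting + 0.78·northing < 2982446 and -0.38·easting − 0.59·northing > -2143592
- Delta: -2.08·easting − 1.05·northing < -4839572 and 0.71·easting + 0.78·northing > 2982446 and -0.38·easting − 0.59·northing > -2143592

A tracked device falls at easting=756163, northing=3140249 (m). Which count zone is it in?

Delta

-2.08·756163 − 1.05·3140249 = -4870080.490, which is < -4839572
0.71·756163 + 0.78·3140249 = 2986269.950, which is > 2982446
-0.38·756163 − 0.59·3140249 = -2140088.850, which is > -2143592
This sign pattern matches Delta.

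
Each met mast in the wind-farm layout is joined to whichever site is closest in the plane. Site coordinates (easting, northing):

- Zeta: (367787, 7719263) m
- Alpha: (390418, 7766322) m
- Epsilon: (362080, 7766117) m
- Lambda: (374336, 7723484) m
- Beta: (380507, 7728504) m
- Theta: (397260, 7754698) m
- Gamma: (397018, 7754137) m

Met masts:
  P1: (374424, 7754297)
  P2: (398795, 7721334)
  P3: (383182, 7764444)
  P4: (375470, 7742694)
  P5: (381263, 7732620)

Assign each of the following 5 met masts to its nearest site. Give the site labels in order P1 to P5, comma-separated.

P1 → Epsilon (d²=292086736.00)
P2 → Beta (d²=385859844.00)
P3 → Alpha (d²=55886580.00)
P4 → Beta (d²=226727469.00)
P5 → Beta (d²=17512992.00)

Epsilon, Beta, Alpha, Beta, Beta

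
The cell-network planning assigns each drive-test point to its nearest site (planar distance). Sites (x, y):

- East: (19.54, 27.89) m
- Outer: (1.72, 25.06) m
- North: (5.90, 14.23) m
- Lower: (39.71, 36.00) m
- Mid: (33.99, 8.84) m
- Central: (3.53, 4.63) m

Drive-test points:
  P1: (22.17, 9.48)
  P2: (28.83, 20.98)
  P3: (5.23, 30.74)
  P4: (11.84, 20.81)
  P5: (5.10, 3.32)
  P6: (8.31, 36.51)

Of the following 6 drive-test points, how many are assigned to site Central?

1

P1 → Mid
P2 → East
P3 → Outer
P4 → North
P5 → Central
P6 → Outer
1 of the 6 goes to Central.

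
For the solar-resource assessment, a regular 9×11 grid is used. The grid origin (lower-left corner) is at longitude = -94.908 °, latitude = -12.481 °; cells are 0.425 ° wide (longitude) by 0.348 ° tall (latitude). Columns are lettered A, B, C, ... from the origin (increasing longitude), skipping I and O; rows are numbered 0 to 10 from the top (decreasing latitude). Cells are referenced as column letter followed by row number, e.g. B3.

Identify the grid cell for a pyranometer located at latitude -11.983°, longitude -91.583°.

H9

Column index: ⌊(-91.583 − -94.908) / 0.425⌋ = ⌊7.824⌋ = 7 → column H
Row offset from origin: ⌊(-11.983 − -12.481) / 0.348⌋ = ⌊1.431⌋ = 1 → row 9 (counted from top)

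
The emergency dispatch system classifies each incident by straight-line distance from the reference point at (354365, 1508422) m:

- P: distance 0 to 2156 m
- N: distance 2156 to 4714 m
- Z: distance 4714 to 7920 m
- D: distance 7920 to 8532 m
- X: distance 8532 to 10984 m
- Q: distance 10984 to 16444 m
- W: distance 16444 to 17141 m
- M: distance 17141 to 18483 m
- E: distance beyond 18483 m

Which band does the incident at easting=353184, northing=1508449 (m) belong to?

Distance = √((353184−354365)² + (1508449−1508422)²) = √(1394761.000 + 729.000) = 1181.309 m.
0 ≤ 1181.309 < 2156 → P.

P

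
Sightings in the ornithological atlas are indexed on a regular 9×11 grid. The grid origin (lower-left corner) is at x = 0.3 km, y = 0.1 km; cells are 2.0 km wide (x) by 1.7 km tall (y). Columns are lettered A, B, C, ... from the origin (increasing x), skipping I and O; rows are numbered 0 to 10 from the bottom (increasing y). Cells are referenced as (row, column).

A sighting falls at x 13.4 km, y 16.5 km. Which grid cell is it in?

Column index: ⌊(13.4 − 0.3) / 2.0⌋ = ⌊6.550⌋ = 6 → column G
Row offset from origin: ⌊(16.5 − 0.1) / 1.7⌋ = ⌊9.647⌋ = 9 → row 9

(9, G)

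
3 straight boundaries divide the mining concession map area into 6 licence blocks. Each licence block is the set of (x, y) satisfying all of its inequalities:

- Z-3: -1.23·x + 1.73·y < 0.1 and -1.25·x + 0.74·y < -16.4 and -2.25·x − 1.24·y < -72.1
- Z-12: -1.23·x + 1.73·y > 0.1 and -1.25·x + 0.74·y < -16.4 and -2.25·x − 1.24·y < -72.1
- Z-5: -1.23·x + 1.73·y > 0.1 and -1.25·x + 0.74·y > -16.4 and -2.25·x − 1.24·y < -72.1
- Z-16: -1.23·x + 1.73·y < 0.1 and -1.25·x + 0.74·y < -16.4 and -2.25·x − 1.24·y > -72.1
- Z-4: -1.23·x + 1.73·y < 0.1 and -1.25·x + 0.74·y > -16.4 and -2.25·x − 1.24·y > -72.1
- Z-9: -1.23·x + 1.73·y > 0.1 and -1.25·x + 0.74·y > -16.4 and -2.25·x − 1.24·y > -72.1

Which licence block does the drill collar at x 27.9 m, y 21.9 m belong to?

Z-12

-1.23·27.9 + 1.73·21.9 = 3.570, which is > 0.1
-1.25·27.9 + 0.74·21.9 = -18.669, which is < -16.4
-2.25·27.9 − 1.24·21.9 = -89.931, which is < -72.1
This sign pattern matches Z-12.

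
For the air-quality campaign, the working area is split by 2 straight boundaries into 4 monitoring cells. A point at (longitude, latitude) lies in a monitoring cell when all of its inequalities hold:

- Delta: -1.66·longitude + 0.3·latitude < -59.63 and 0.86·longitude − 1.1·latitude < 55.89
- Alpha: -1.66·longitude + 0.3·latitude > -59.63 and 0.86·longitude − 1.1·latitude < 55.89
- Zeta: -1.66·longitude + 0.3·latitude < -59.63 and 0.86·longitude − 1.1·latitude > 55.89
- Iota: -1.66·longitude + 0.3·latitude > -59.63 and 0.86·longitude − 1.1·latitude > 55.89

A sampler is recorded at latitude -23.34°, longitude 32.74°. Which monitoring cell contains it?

Delta

-1.66·32.74 + 0.3·-23.34 = -61.350, which is < -59.63
0.86·32.74 − 1.1·-23.34 = 53.830, which is < 55.89
This sign pattern matches Delta.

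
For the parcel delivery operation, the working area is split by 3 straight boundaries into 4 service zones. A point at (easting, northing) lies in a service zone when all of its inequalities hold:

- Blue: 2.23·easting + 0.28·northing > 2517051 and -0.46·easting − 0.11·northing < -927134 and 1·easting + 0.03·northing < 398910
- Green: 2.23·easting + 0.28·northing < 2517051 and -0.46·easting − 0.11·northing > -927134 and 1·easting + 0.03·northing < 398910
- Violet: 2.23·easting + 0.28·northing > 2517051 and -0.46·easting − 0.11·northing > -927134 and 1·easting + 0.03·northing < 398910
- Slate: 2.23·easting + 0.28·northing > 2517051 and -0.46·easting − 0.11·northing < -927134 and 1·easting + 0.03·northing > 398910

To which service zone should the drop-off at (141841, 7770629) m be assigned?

Green

2.23·141841 + 0.28·7770629 = 2492081.550, which is < 2517051
-0.46·141841 − 0.11·7770629 = -920016.050, which is > -927134
1·141841 + 0.03·7770629 = 374959.870, which is < 398910
This sign pattern matches Green.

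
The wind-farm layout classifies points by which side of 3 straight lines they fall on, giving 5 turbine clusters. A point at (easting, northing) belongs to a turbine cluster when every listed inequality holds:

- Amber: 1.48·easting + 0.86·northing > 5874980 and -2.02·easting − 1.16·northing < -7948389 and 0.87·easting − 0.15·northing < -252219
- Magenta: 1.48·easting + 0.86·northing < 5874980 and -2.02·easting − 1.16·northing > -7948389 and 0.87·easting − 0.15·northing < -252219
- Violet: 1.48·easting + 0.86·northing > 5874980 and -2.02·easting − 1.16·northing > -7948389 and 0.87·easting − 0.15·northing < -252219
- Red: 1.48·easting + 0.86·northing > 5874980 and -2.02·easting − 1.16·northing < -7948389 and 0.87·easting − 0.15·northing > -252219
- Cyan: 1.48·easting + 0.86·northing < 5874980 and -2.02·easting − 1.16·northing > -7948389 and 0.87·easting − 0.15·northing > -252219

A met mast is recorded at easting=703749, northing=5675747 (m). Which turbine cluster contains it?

Red

1.48·703749 + 0.86·5675747 = 5922690.940, which is > 5874980
-2.02·703749 − 1.16·5675747 = -8005439.500, which is < -7948389
0.87·703749 − 0.15·5675747 = -239100.420, which is > -252219
This sign pattern matches Red.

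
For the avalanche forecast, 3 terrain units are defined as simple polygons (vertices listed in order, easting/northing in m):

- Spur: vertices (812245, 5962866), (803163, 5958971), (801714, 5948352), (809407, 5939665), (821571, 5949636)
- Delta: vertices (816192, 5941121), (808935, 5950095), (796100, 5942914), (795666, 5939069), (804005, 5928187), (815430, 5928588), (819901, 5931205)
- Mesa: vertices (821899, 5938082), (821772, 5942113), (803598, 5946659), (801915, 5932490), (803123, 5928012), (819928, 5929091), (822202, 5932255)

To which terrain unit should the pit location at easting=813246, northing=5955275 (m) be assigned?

Spur

Cast a ray rightward from (813246, 5955275). For each polygon, the edges (by vertex number in listed order) whose endpoints lie on opposite sides of northing = 5955275, where each meets that height, and whether that is right or left of the point:
Spur: 2–3 at easting≈802658.7 (left), 5–1 at easting≈817596.0 (right) → 1 crossing.
Delta: no edge straddles that height → 0 crossings.
Mesa: no edge straddles that height → 0 crossings.
Only Spur has an odd count, so the point is inside Spur.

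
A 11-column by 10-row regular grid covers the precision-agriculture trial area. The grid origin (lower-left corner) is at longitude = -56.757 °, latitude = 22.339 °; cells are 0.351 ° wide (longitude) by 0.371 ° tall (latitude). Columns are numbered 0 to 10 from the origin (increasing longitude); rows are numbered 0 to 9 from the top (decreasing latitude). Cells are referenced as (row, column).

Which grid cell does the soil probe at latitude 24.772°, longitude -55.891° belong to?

(3, 2)

Column index: ⌊(-55.891 − -56.757) / 0.351⌋ = ⌊2.467⌋ = 2
Row offset from origin: ⌊(24.772 − 22.339) / 0.371⌋ = ⌊6.558⌋ = 6 → row 3 (counted from top)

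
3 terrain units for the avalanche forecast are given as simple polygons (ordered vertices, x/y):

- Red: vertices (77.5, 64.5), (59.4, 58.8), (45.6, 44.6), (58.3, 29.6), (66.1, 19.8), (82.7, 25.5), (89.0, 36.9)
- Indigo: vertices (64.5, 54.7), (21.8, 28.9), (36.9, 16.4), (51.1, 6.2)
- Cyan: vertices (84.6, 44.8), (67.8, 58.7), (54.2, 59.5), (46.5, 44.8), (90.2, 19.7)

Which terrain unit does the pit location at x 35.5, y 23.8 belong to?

Cast a ray rightward from (35.5, 23.8). For each polygon, the edges (by vertex number in listed order) whose endpoints lie on opposite sides of y = 23.8, where each meets that height, and whether that is right or left of the point:
Red: 4–5 at x≈62.92 (right), 5–6 at x≈77.75 (right) → 2 crossings.
Indigo: 2–3 at x≈27.96 (left), 4–1 at x≈55.96 (right) → 1 crossing.
Cyan: 4–5 at x≈83.06 (right), 5–1 at x≈89.29 (right) → 2 crossings.
Only Indigo has an odd count, so the point is inside Indigo.

Indigo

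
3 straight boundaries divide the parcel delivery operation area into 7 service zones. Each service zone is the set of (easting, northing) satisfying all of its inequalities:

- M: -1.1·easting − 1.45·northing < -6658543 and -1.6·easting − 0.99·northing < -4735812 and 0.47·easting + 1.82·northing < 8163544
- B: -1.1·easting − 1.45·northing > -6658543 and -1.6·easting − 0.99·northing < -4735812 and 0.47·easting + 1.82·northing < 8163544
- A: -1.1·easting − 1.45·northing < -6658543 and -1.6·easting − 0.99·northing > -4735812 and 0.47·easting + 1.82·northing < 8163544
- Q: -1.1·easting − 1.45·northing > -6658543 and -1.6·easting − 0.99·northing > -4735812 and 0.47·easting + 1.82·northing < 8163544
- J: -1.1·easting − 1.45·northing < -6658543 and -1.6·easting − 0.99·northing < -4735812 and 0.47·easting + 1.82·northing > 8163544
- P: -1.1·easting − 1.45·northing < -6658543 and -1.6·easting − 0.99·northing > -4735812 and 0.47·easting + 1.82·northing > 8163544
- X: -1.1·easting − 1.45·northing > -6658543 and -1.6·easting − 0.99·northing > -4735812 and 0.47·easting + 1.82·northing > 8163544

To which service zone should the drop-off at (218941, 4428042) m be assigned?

A

-1.1·218941 − 1.45·4428042 = -6661496.000, which is < -6658543
-1.6·218941 − 0.99·4428042 = -4734067.180, which is > -4735812
0.47·218941 + 1.82·4428042 = 8161938.710, which is < 8163544
This sign pattern matches A.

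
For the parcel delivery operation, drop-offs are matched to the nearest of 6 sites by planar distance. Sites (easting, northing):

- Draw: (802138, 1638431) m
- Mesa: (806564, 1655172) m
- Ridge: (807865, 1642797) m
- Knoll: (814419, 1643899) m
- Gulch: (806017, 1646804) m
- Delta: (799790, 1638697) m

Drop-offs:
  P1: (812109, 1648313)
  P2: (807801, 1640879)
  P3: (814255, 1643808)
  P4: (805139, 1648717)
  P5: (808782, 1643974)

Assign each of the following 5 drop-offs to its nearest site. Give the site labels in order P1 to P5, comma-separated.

Knoll, Ridge, Knoll, Gulch, Ridge

P1 → Knoll (d²=24819496.00)
P2 → Ridge (d²=3682820.00)
P3 → Knoll (d²=35177.00)
P4 → Gulch (d²=4430453.00)
P5 → Ridge (d²=2226218.00)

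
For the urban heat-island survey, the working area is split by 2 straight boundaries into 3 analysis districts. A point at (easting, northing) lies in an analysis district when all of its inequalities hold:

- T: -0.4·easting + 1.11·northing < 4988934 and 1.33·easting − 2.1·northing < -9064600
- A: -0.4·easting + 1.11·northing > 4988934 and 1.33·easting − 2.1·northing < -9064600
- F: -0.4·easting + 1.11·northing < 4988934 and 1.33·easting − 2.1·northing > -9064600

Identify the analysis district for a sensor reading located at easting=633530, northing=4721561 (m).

T

-0.4·633530 + 1.11·4721561 = 4987520.710, which is < 4988934
1.33·633530 − 2.1·4721561 = -9072683.200, which is < -9064600
This sign pattern matches T.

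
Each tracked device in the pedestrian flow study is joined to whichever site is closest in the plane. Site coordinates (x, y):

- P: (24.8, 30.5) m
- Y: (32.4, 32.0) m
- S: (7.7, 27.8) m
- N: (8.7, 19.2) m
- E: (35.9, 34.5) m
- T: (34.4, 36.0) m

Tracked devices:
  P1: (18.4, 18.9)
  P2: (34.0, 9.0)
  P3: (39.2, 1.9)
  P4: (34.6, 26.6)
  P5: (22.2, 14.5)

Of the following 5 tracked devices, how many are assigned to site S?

0

P1 → N
P2 → Y
P3 → Y
P4 → Y
P5 → N
0 of the 5 go to S.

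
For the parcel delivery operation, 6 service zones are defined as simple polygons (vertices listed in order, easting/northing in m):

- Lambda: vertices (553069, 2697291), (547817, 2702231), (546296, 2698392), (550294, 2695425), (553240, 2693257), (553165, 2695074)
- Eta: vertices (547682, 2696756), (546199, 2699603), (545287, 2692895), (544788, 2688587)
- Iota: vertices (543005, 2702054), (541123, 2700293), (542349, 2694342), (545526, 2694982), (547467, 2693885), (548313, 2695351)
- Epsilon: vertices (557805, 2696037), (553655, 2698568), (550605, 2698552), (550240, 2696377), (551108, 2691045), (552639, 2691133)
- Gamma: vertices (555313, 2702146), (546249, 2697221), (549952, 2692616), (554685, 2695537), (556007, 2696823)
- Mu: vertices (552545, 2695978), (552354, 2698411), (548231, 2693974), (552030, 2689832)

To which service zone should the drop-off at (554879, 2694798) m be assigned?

Epsilon

Cast a ray rightward from (554879, 2694798). For each polygon, the edges (by vertex number in listed order) whose endpoints lie on opposite sides of northing = 2694798, where each meets that height, and whether that is right or left of the point:
Lambda: 4–5 at easting≈551146.0 (left), 5–6 at easting≈553176.4 (left) → 0 crossings.
Eta: 2–3 at easting≈545545.7 (left), 4–1 at easting≈546988.3 (left) → 0 crossings.
Iota: 2–3 at easting≈542255.1 (left), 3–4 at easting≈544612.6 (left), 4–5 at easting≈545851.6 (left), 5–6 at easting≈547993.9 (left) → 0 crossings.
Epsilon: 4–5 at easting≈550497.0 (left), 6–1 at easting≈556499.8 (right) → 1 crossing.
Gamma: 2–3 at easting≈548197.4 (left), 3–4 at easting≈553487.6 (left) → 0 crossings.
Mu: 2–3 at easting≈548996.7 (left), 4–1 at easting≈552446.1 (left) → 0 crossings.
Only Epsilon has an odd count, so the point is inside Epsilon.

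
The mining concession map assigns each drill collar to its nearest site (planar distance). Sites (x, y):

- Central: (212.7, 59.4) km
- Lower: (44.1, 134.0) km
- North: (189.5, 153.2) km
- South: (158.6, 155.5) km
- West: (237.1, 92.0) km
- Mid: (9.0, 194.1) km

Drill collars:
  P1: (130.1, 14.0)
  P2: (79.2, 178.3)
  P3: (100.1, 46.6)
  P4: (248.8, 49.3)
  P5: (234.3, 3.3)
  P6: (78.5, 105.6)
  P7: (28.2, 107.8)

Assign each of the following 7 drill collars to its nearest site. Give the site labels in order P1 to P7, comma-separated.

P1 → Central (d²=8883.92)
P2 → Lower (d²=3194.50)
P3 → Lower (d²=10774.76)
P4 → Central (d²=1405.22)
P5 → Central (d²=3613.77)
P6 → Lower (d²=1989.92)
P7 → Lower (d²=939.25)

Central, Lower, Lower, Central, Central, Lower, Lower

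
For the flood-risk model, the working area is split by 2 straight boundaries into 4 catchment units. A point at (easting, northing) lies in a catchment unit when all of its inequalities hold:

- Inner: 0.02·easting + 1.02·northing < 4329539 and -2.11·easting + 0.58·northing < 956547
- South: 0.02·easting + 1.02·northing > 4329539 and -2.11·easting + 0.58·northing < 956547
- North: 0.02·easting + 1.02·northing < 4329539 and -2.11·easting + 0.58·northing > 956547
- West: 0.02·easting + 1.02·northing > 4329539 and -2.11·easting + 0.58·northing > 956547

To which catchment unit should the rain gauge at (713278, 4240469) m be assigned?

South

0.02·713278 + 1.02·4240469 = 4339543.940, which is > 4329539
-2.11·713278 + 0.58·4240469 = 954455.440, which is < 956547
This sign pattern matches South.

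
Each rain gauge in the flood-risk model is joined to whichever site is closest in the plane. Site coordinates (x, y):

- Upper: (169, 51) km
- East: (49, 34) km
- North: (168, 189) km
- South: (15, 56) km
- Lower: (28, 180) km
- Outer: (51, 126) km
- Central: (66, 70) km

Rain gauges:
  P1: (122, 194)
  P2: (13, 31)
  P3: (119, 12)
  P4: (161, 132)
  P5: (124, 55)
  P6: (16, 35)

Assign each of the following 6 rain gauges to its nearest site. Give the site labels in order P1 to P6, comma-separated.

North, South, Upper, North, Upper, South

P1 → North (d²=2141.00)
P2 → South (d²=629.00)
P3 → Upper (d²=4021.00)
P4 → North (d²=3298.00)
P5 → Upper (d²=2041.00)
P6 → South (d²=442.00)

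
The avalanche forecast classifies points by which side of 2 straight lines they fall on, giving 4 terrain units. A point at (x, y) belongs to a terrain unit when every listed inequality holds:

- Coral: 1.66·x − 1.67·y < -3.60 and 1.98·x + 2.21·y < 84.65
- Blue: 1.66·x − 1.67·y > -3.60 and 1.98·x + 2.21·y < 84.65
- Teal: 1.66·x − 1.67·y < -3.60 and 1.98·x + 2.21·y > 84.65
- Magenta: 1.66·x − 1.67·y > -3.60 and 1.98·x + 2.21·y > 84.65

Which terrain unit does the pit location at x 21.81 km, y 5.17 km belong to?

1.66·21.81 − 1.67·5.17 = 27.571, which is > -3.60
1.98·21.81 + 2.21·5.17 = 54.609, which is < 84.65
This sign pattern matches Blue.

Blue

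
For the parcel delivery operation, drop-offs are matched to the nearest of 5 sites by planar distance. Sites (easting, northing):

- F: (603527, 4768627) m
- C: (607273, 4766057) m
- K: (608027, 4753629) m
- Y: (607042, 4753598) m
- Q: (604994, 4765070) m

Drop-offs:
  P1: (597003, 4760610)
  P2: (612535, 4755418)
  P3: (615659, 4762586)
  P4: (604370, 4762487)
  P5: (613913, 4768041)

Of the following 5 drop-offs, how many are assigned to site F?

0

P1 → Q
P2 → K
P3 → C
P4 → Q
P5 → C
0 of the 5 go to F.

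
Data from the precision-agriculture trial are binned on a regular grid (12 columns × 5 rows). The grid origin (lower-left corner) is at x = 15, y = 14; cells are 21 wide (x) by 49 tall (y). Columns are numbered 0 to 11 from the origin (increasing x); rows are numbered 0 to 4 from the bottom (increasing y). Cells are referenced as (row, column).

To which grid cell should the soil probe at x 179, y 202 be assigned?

Column index: ⌊(179 − 15) / 21⌋ = ⌊7.810⌋ = 7
Row offset from origin: ⌊(202 − 14) / 49⌋ = ⌊3.837⌋ = 3 → row 3

(3, 7)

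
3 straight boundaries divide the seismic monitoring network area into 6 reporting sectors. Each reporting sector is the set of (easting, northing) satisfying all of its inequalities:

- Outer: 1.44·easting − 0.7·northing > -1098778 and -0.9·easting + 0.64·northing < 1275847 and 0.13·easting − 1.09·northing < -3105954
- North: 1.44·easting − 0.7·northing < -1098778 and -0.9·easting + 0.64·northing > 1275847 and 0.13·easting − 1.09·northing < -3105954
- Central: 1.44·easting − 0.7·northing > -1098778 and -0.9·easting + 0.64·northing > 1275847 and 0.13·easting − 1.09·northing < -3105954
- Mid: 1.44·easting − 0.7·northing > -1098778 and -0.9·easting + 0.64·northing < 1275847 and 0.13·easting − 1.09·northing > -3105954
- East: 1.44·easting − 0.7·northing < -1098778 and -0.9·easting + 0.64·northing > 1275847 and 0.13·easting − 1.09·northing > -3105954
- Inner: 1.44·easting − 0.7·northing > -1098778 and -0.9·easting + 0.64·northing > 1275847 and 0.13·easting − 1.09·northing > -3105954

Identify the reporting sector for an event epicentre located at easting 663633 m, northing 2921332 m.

Mid

1.44·663633 − 0.7·2921332 = -1089300.880, which is > -1098778
-0.9·663633 + 0.64·2921332 = 1272382.780, which is < 1275847
0.13·663633 − 1.09·2921332 = -3097979.590, which is > -3105954
This sign pattern matches Mid.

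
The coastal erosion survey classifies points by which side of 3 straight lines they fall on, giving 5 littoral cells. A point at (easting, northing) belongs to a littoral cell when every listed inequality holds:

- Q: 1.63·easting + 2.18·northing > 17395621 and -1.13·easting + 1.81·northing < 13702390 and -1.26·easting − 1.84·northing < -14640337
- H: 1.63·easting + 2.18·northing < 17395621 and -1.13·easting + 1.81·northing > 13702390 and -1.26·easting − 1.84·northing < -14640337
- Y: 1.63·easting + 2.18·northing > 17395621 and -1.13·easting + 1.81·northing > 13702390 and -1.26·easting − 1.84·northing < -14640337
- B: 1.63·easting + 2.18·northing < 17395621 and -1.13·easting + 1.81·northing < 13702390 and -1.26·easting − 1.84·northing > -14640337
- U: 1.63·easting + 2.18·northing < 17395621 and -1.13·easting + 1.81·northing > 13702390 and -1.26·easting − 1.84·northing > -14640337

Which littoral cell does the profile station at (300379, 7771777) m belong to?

Y

1.63·300379 + 2.18·7771777 = 17432091.630, which is > 17395621
-1.13·300379 + 1.81·7771777 = 13727488.100, which is > 13702390
-1.26·300379 − 1.84·7771777 = -14678547.220, which is < -14640337
This sign pattern matches Y.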